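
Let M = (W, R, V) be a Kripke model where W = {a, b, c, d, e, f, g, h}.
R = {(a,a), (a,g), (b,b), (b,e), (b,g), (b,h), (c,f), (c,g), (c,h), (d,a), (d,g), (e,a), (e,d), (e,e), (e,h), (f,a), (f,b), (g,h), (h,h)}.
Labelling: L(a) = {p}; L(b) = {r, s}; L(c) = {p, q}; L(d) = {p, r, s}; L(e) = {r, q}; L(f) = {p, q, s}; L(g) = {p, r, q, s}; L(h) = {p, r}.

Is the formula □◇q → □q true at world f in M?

At f: □◇q is true, □q is false, so □◇q → □q is false.
  At f: □◇q requires ◇q at every successor {a, b}.
      At a: ◇q requires q at some successor in {a, g}.
        q holds at g, so ◇q is true at a.
      At b: ◇q requires q at some successor in {b, e, g, h}.
        q holds at e, so ◇q is true at b.
  So □◇q is true at f.
  At f: □q requires q at every successor {a, b}.
    q fails at a, so □q is false at f.

No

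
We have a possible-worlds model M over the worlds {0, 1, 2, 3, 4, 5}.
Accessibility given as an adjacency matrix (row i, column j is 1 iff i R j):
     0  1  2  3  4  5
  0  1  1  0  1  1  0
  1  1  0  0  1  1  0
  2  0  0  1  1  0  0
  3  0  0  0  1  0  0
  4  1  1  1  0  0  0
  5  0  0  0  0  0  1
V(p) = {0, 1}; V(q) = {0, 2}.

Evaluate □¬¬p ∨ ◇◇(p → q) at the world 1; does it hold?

At 1: □¬¬p is false, ◇◇(p → q) is true, so □¬¬p ∨ ◇◇(p → q) is true.
  At 1: □¬¬p requires ¬¬p at every successor {0, 3, 4}.
    ¬¬p fails at 3, so □¬¬p is false at 1.
  At 1: ◇◇(p → q) requires ◇(p → q) at some successor in {0, 3, 4}.
    ◇(p → q) holds at 0, so ◇◇(p → q) is true at 1.
      At 0: ◇(p → q) requires p → q at some successor in {0, 1, 3, 4}.
        p → q holds at 0, so ◇(p → q) is true at 0.

Yes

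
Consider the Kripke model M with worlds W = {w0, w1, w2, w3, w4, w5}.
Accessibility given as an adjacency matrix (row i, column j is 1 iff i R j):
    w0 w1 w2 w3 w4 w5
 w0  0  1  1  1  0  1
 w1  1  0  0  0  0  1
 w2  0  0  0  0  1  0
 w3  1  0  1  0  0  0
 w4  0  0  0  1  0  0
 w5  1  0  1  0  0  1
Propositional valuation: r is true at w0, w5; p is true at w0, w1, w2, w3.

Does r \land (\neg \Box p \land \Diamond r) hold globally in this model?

Recall that \Box ψ holds at a world iff ψ holds at every accessible world, and \Diamond ψ holds iff ψ holds at some accessible world.
Let φ = r \land (\neg \Box p \land \Diamond r). Evaluate φ at each world:
  w0 (successors {w1, w2, w3, w5}): φ is true.
  w1 (successors {w0, w5}): φ is false.
  w2 (successors {w4}): φ is false.
  w3 (successors {w0, w2}): φ is false.
  w4 (successors {w3}): φ is false.
  w5 (successors {w0, w2, w5}): φ is true.
Detail at w1 (counterexample):
  At w1: r is false, \neg \Box p \land \Diamond r is true, so r \land (\neg \Box p \land \Diamond r) is false.
    At w1: \neg \Box p is true, \Diamond r is true, so \neg \Box p \land \Diamond r is true.
      At w1: \Box p is false, so \neg \Box p is true.
      At w1: \Diamond r requires r at some successor in {w0, w5}.
        r holds at w0, so \Diamond r is true at w1.

No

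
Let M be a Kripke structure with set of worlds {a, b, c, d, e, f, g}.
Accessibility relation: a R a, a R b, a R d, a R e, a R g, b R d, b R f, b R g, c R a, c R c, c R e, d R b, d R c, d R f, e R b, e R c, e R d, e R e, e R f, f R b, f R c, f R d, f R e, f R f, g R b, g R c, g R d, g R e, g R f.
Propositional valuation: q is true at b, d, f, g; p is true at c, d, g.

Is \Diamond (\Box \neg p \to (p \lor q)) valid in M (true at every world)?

Let φ = \Diamond (\Box \neg p \to (p \lor q)). Evaluate φ at each world:
  a (successors {a, b, d, e, g}): φ is true.
  b (successors {d, f, g}): φ is true.
  c (successors {a, c, e}): φ is true.
  d (successors {b, c, f}): φ is true.
  e (successors {b, c, d, e, f}): φ is true.
  f (successors {b, c, d, e, f}): φ is true.
  g (successors {b, c, d, e, f}): φ is true.
For instance, at c:
  At c: \Diamond (\Box \neg p \to (p \lor q)) requires \Box \neg p \to (p \lor q) at some successor in {a, c, e}.
    \Box \neg p \to (p \lor q) holds at a, so \Diamond (\Box \neg p \to (p \lor q)) is true at c.
      At a: \Box \neg p is false, p \lor q is false, so \Box \neg p \to (p \lor q) is true.

Yes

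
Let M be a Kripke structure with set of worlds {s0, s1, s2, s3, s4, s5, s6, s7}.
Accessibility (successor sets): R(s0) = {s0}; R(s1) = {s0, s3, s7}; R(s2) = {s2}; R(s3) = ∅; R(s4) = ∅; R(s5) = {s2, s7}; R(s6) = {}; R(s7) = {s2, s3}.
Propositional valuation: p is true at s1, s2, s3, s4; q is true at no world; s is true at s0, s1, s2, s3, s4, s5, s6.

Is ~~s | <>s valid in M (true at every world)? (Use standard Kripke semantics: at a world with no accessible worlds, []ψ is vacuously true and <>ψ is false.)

Recall that <>ψ holds at a world iff ψ holds at some accessible world.
Let φ = ~~s | <>s. Evaluate φ at each world:
  s0 (successors {s0}): φ is true.
  s1 (successors {s0, s3, s7}): φ is true.
  s2 (successors {s2}): φ is true.
  s3 (successors ∅): φ is true.
  s4 (successors ∅): φ is true.
  s5 (successors {s2, s7}): φ is true.
  s6 (successors ∅): φ is true.
  s7 (successors {s2, s3}): φ is true.
For instance, at s2:
  At s2: ~~s is true, <>s is true, so ~~s | <>s is true.
    At s2: <>s requires s at some successor in {s2}.
      s holds at s2, so <>s is true at s2.

Yes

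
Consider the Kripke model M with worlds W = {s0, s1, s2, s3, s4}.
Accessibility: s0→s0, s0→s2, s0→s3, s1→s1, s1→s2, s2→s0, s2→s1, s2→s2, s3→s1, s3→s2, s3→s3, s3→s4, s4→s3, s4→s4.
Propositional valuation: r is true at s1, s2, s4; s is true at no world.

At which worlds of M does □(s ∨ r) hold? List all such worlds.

s1

Let φ = □(s ∨ r). Evaluate φ at each world:
  s0 (successors {s0, s2, s3}): φ is false.
  s1 (successors {s1, s2}): φ is true.
  s2 (successors {s0, s1, s2}): φ is false.
  s3 (successors {s1, s2, s3, s4}): φ is false.
  s4 (successors {s3, s4}): φ is false.
For instance, at s1:
  At s1: □(s ∨ r) requires s ∨ r at every successor {s1, s2}.
    At s1: s ∨ r is true.
    At s2: s ∨ r is true.
  So □(s ∨ r) is true at s1.
Satisfying worlds: {s1}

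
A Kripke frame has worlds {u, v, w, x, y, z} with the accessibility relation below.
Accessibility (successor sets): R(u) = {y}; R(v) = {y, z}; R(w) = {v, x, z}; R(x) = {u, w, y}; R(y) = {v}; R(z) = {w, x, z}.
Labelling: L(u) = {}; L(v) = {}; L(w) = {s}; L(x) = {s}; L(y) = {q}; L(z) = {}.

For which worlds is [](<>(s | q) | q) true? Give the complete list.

u, v, w, x, y, z

Let φ = [](<>(s | q) | q). Evaluate φ at each world:
  u (successors {y}): φ is true.
  v (successors {y, z}): φ is true.
  w (successors {v, x, z}): φ is true.
  x (successors {u, w, y}): φ is true.
  y (successors {v}): φ is true.
  z (successors {w, x, z}): φ is true.
For instance, at v:
  At v: [](<>(s | q) | q) requires <>(s | q) | q at every successor {y, z}.
      At y: <>(s | q) is false, q is true, so <>(s | q) | q is true.
      At z: <>(s | q) is true, q is false, so <>(s | q) | q is true.
  So [](<>(s | q) | q) is true at v.
Satisfying worlds: {u, v, w, x, y, z}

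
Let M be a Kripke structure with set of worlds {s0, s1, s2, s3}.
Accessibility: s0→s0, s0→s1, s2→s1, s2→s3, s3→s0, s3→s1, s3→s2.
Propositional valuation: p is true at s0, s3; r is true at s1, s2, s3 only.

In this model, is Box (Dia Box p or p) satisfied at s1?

At s1: no accessible worlds, so Box (Dia Box p or p) holds vacuously.

Yes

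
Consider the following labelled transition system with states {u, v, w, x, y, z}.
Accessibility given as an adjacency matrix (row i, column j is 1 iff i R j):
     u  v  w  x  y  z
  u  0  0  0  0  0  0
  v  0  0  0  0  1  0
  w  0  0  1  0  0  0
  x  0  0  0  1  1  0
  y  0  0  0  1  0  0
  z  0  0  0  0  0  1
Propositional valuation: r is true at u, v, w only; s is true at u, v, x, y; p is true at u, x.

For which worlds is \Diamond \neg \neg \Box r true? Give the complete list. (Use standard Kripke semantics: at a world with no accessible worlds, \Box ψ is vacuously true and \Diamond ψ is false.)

Let φ = \Diamond \neg \neg \Box r. Evaluate φ at each world:
  u (successors ∅): φ is false.
  v (successors {y}): φ is false.
  w (successors {w}): φ is true.
  x (successors {x, y}): φ is false.
  y (successors {x}): φ is false.
  z (successors {z}): φ is false.
For instance, at x:
  At x: \Diamond \neg \neg \Box r requires \neg \neg \Box r at some successor in {x, y}.
    At x: \neg \neg \Box r is false.
    At y: \neg \neg \Box r is false.
  So \Diamond \neg \neg \Box r is false at x.
Satisfying worlds: {w}

w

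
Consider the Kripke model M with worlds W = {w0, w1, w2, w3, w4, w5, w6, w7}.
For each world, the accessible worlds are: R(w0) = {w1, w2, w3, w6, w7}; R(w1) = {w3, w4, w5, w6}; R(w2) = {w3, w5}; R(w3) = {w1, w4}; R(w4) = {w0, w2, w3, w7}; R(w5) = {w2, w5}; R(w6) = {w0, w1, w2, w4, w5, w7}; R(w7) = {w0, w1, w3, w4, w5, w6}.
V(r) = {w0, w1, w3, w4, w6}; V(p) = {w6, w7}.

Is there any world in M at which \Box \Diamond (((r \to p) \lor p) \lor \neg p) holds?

Yes

Let φ = \Box \Diamond (((r \to p) \lor p) \lor \neg p). Evaluate φ at each world:
  w0 (successors {w1, w2, w3, w6, w7}): φ is true.
  w1 (successors {w3, w4, w5, w6}): φ is true.
  w2 (successors {w3, w5}): φ is true.
  w3 (successors {w1, w4}): φ is true.
  w4 (successors {w0, w2, w3, w7}): φ is true.
  w5 (successors {w2, w5}): φ is true.
  w6 (successors {w0, w1, w2, w4, w5, w7}): φ is true.
  w7 (successors {w0, w1, w3, w4, w5, w6}): φ is true.
Detail at w0 (witness):
  At w0: \Box \Diamond (((r \to p) \lor p) \lor \neg p) requires \Diamond (((r \to p) \lor p) \lor \neg p) at every successor {w1, w2, w3, w6, w7}.
    At w1: \Diamond (((r \to p) \lor p) \lor \neg p) is true.
    At w2: \Diamond (((r \to p) \lor p) \lor \neg p) is true.
    At w3: \Diamond (((r \to p) \lor p) \lor \neg p) is true.
    At w6: \Diamond (((r \to p) \lor p) \lor \neg p) is true.
    At w7: \Diamond (((r \to p) \lor p) \lor \neg p) is true.
  So \Box \Diamond (((r \to p) \lor p) \lor \neg p) is true at w0.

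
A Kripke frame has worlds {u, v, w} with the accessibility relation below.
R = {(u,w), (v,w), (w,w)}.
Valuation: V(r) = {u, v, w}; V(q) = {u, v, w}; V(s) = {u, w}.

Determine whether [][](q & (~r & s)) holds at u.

No

At u: [][](q & (~r & s)) requires [](q & (~r & s)) at every successor {w}.
  [](q & (~r & s)) fails at w, so [][](q & (~r & s)) is false at u.
    At w: [](q & (~r & s)) requires q & (~r & s) at every successor {w}.
      q & (~r & s) fails at w, so [](q & (~r & s)) is false at w.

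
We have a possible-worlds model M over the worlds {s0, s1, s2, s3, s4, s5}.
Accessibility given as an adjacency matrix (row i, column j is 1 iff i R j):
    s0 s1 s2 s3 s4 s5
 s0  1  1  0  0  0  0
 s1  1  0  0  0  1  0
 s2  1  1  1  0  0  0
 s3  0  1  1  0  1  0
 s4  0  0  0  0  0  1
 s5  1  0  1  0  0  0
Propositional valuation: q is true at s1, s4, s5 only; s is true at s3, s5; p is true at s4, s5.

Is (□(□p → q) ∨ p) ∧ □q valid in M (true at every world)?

No

Let φ = (□(□p → q) ∨ p) ∧ □q. Evaluate φ at each world:
  s0 (successors {s0, s1}): φ is false.
  s1 (successors {s0, s4}): φ is false.
  s2 (successors {s0, s1, s2}): φ is false.
  s3 (successors {s1, s2, s4}): φ is false.
  s4 (successors {s5}): φ is true.
  s5 (successors {s0, s2}): φ is false.
Detail at s0 (counterexample):
  At s0: □(□p → q) ∨ p is true, □q is false, so (□(□p → q) ∨ p) ∧ □q is false.
    At s0: □(□p → q) is true, p is false, so □(□p → q) ∨ p is true.
      At s0: □(□p → q) requires □p → q at every successor {s0, s1}.
        At s0: □p → q is true.
        At s1: □p → q is true.
      So □(□p → q) is true at s0.
    At s0: □q requires q at every successor {s0, s1}.
      q fails at s0, so □q is false at s0.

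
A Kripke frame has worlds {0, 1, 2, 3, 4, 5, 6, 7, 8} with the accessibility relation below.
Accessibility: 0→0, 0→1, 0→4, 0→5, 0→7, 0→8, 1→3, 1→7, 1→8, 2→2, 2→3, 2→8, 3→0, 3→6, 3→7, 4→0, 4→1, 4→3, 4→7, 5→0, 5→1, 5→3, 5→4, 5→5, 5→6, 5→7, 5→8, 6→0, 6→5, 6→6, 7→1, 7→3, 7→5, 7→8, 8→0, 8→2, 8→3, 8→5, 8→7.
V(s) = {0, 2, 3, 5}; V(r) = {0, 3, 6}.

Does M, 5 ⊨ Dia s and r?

No

Recall that Dia ψ holds at a world iff ψ holds at some accessible world.
At 5: Dia s is true, r is false, so Dia s and r is false.
  At 5: Dia s requires s at some successor in {0, 1, 3, 4, 5, 6, 7, 8}.
    s holds at 0, so Dia s is true at 5.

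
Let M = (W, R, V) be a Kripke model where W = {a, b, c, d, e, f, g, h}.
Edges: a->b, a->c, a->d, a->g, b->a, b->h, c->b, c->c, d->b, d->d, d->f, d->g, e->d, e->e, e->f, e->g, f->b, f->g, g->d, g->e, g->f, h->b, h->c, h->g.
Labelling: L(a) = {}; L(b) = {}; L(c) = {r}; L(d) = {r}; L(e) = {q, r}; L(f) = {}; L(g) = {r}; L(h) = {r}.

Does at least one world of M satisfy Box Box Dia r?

Yes

Let φ = Box Box Dia r. Evaluate φ at each world:
  a (successors {b, c, d, g}): φ is true.
  b (successors {a, h}): φ is true.
  c (successors {b, c}): φ is true.
  d (successors {b, d, f, g}): φ is true.
  e (successors {d, e, f, g}): φ is true.
  f (successors {b, g}): φ is true.
  g (successors {d, e, f}): φ is true.
  h (successors {b, c, g}): φ is true.
Detail at a (witness):
  At a: Box Box Dia r requires Box Dia r at every successor {b, c, d, g}.
    At b: Box Dia r is true.
    At c: Box Dia r is true.
    At d: Box Dia r is true.
    At g: Box Dia r is true.
  So Box Box Dia r is true at a.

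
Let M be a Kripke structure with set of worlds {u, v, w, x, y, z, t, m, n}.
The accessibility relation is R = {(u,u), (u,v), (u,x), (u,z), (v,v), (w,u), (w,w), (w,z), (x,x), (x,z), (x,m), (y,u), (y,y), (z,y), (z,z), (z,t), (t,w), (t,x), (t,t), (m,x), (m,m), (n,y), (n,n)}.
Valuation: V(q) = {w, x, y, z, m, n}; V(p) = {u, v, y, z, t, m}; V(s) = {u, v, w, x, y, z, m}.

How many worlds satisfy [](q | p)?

Let φ = [](q | p). Evaluate φ at each world:
  u (successors {u, v, x, z}): φ is true.
  v (successors {v}): φ is true.
  w (successors {u, w, z}): φ is true.
  x (successors {x, z, m}): φ is true.
  y (successors {u, y}): φ is true.
  z (successors {y, z, t}): φ is true.
  t (successors {w, x, t}): φ is true.
  m (successors {x, m}): φ is true.
  n (successors {y, n}): φ is true.
For instance, at v:
  At v: [](q | p) requires q | p at every successor {v}.
    At v: q | p is true.
  So [](q | p) is true at v.
Satisfying worlds: {u, v, w, x, y, z, t, m, n}

9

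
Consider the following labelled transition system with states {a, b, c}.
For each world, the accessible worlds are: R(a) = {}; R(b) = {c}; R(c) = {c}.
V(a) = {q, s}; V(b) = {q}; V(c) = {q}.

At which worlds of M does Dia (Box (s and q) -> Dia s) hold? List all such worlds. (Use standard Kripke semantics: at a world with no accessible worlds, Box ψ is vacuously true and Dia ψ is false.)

b, c

Let φ = Dia (Box (s and q) -> Dia s). Evaluate φ at each world:
  a (successors ∅): φ is false.
  b (successors {c}): φ is true.
  c (successors {c}): φ is true.
For instance, at c:
  At c: Dia (Box (s and q) -> Dia s) requires Box (s and q) -> Dia s at some successor in {c}.
    Box (s and q) -> Dia s holds at c, so Dia (Box (s and q) -> Dia s) is true at c.
      At c: Box (s and q) is false, Dia s is false, so Box (s and q) -> Dia s is true.
Satisfying worlds: {b, c}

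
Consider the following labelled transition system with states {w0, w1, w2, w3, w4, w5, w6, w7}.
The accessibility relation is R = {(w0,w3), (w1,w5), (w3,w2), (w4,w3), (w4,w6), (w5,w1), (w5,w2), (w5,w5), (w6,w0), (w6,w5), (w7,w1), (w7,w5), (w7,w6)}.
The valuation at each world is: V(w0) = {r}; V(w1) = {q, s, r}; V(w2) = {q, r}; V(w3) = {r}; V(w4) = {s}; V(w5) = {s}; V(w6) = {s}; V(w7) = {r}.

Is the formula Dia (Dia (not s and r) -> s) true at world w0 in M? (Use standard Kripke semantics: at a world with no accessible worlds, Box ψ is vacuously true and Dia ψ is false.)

At w0: Dia (Dia (not s and r) -> s) requires Dia (not s and r) -> s at some successor in {w3}.
  At w3: Dia (not s and r) -> s is false.
So Dia (Dia (not s and r) -> s) is false at w0.

No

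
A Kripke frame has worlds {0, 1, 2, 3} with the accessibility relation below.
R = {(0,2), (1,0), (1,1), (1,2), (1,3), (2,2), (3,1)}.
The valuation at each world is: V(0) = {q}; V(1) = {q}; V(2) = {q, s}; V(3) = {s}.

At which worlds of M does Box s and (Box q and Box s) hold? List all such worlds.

Recall that Box ψ holds at a world iff ψ holds at every accessible world, and Dia ψ holds iff ψ holds at some accessible world.
Let φ = Box s and (Box q and Box s). Evaluate φ at each world:
  0 (successors {2}): φ is true.
  1 (successors {0, 1, 2, 3}): φ is false.
  2 (successors {2}): φ is true.
  3 (successors {1}): φ is false.
For instance, at 3:
  At 3: Box s is false, Box q and Box s is false, so Box s and (Box q and Box s) is false.
    At 3: Box s requires s at every successor {1}.
      s fails at 1, so Box s is false at 3.
    At 3: Box q is true, Box s is false, so Box q and Box s is false.
      At 3: Box q requires q at every successor {1}.
        At 1: q is true.
      So Box q is true at 3.
      At 3: Box s requires s at every successor {1}.
        s fails at 1, so Box s is false at 3.
Satisfying worlds: {0, 2}

0, 2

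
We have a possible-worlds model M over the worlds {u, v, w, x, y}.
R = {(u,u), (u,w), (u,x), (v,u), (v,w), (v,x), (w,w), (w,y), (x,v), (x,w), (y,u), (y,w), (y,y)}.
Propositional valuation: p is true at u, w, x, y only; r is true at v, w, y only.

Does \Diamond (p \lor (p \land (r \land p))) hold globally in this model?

Let φ = \Diamond (p \lor (p \land (r \land p))). Evaluate φ at each world:
  u (successors {u, w, x}): φ is true.
  v (successors {u, w, x}): φ is true.
  w (successors {w, y}): φ is true.
  x (successors {v, w}): φ is true.
  y (successors {u, w, y}): φ is true.
For instance, at w:
  At w: \Diamond (p \lor (p \land (r \land p))) requires p \lor (p \land (r \land p)) at some successor in {w, y}.
    p \lor (p \land (r \land p)) holds at w, so \Diamond (p \lor (p \land (r \land p))) is true at w.

Yes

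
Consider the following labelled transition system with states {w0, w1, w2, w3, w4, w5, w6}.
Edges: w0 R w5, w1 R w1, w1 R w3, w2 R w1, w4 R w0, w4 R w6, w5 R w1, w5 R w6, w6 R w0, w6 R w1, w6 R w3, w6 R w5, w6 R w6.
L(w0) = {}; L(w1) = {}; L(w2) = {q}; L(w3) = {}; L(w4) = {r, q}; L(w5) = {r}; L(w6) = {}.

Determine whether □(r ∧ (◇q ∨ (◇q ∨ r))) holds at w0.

At w0: □(r ∧ (◇q ∨ (◇q ∨ r))) requires r ∧ (◇q ∨ (◇q ∨ r)) at every successor {w5}.
    At w5: r is true, ◇q ∨ (◇q ∨ r) is true, so r ∧ (◇q ∨ (◇q ∨ r)) is true.
      At w5: ◇q is false, ◇q ∨ r is true, so ◇q ∨ (◇q ∨ r) is true.
So □(r ∧ (◇q ∨ (◇q ∨ r))) is true at w0.

Yes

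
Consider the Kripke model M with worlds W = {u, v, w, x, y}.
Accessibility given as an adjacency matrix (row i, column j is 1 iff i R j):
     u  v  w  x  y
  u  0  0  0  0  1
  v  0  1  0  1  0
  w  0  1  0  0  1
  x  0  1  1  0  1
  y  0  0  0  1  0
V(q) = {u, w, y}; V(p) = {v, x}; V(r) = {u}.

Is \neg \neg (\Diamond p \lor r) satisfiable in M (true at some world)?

Recall that \Diamond ψ holds at a world iff ψ holds at some accessible world.
Let φ = \neg \neg (\Diamond p \lor r). Evaluate φ at each world:
  u (successors {y}): φ is true.
  v (successors {v, x}): φ is true.
  w (successors {v, y}): φ is true.
  x (successors {v, w, y}): φ is true.
  y (successors {x}): φ is true.
Detail at u (witness):
  At u: \neg (\Diamond p \lor r) is false, so \neg \neg (\Diamond p \lor r) is true.
    At u: \Diamond p \lor r is true, so \neg (\Diamond p \lor r) is false.
      At u: \Diamond p is false, r is true, so \Diamond p \lor r is true.

Yes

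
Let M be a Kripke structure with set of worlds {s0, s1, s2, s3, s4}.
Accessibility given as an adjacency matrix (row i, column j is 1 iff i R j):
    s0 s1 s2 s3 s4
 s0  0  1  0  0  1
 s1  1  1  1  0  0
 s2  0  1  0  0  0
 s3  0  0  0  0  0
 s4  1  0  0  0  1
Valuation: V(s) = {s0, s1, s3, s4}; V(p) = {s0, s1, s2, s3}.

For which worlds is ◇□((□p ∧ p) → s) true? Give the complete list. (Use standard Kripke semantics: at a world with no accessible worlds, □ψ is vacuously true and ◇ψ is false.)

s0, s1, s4

Let φ = ◇□((□p ∧ p) → s). Evaluate φ at each world:
  s0 (successors {s1, s4}): φ is true.
  s1 (successors {s0, s1, s2}): φ is true.
  s2 (successors {s1}): φ is false.
  s3 (successors ∅): φ is false.
  s4 (successors {s0, s4}): φ is true.
For instance, at s4:
  At s4: ◇□((□p ∧ p) → s) requires □((□p ∧ p) → s) at some successor in {s0, s4}.
    □((□p ∧ p) → s) holds at s0, so ◇□((□p ∧ p) → s) is true at s4.
      At s0: □((□p ∧ p) → s) requires (□p ∧ p) → s at every successor {s1, s4}.
        At s1: (□p ∧ p) → s is true.
        At s4: (□p ∧ p) → s is true.
      So □((□p ∧ p) → s) is true at s0.
Satisfying worlds: {s0, s1, s4}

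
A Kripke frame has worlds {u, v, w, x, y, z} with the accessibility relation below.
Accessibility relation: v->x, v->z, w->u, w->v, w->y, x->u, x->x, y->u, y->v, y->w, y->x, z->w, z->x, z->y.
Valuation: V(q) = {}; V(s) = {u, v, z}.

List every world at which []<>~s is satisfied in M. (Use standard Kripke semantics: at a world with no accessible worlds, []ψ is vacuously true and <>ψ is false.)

u, v, z

Recall that []ψ holds at a world iff ψ holds at every accessible world, and <>ψ holds iff ψ holds at some accessible world.
Let φ = []<>~s. Evaluate φ at each world:
  u (successors ∅): φ is true.
  v (successors {x, z}): φ is true.
  w (successors {u, v, y}): φ is false.
  x (successors {u, x}): φ is false.
  y (successors {u, v, w, x}): φ is false.
  z (successors {w, x, y}): φ is true.
For instance, at z:
  At z: []<>~s requires <>~s at every successor {w, x, y}.
      At w: <>~s requires ~s at some successor in {u, v, y}.
        ~s holds at y, so <>~s is true at w.
      At x: <>~s requires ~s at some successor in {u, x}.
        ~s holds at x, so <>~s is true at x.
      At y: <>~s requires ~s at some successor in {u, v, w, x}.
        ~s holds at w, so <>~s is true at y.
  So []<>~s is true at z.
Satisfying worlds: {u, v, z}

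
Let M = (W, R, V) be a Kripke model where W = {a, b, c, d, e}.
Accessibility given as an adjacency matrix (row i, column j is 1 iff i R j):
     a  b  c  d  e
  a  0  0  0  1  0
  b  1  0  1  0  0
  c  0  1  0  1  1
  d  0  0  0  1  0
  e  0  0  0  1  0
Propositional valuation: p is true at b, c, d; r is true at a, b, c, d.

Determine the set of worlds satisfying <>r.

a, b, c, d, e

Let φ = <>r. Evaluate φ at each world:
  a (successors {d}): φ is true.
  b (successors {a, c}): φ is true.
  c (successors {b, d, e}): φ is true.
  d (successors {d}): φ is true.
  e (successors {d}): φ is true.
For instance, at c:
  At c: <>r requires r at some successor in {b, d, e}.
    r holds at b, so <>r is true at c.
Satisfying worlds: {a, b, c, d, e}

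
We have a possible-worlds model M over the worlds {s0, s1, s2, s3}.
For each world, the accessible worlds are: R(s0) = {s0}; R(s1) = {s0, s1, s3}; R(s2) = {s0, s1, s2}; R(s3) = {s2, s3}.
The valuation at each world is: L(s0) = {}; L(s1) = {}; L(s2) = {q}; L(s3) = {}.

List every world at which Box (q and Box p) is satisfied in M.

none

Let φ = Box (q and Box p). Evaluate φ at each world:
  s0 (successors {s0}): φ is false.
  s1 (successors {s0, s1, s3}): φ is false.
  s2 (successors {s0, s1, s2}): φ is false.
  s3 (successors {s2, s3}): φ is false.
For instance, at s1:
  At s1: Box (q and Box p) requires q and Box p at every successor {s0, s1, s3}.
    q and Box p fails at s0, so Box (q and Box p) is false at s1.
      At s0: q is false, Box p is false, so q and Box p is false.
Satisfying worlds: none.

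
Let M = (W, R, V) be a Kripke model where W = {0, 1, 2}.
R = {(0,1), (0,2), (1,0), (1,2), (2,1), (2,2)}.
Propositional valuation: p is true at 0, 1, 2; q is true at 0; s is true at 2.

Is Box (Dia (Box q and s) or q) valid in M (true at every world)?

No

Let φ = Box (Dia (Box q and s) or q). Evaluate φ at each world:
  0 (successors {1, 2}): φ is false.
  1 (successors {0, 2}): φ is false.
  2 (successors {1, 2}): φ is false.
Detail at 0 (counterexample):
  At 0: Box (Dia (Box q and s) or q) requires Dia (Box q and s) or q at every successor {1, 2}.
    Dia (Box q and s) or q fails at 1, so Box (Dia (Box q and s) or q) is false at 0.
      At 1: Dia (Box q and s) is false, q is false, so Dia (Box q and s) or q is false.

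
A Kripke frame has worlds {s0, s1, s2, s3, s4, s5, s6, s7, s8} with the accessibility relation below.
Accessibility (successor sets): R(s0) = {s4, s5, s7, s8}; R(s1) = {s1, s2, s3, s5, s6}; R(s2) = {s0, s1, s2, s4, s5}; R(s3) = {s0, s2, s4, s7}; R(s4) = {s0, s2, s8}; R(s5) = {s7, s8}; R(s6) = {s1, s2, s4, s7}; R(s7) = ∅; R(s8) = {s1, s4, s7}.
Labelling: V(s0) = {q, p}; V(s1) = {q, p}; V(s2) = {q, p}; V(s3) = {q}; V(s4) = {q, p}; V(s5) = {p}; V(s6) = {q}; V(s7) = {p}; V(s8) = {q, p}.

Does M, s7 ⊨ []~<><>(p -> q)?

Yes

At s7: no accessible worlds, so []~<><>(p -> q) holds vacuously.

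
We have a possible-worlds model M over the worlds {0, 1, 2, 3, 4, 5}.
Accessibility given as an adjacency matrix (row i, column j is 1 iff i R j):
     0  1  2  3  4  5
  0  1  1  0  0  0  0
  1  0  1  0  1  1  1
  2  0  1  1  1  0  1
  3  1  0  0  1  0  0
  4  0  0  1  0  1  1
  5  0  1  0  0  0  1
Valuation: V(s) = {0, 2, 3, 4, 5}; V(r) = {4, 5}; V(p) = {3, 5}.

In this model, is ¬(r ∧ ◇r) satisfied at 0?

Yes

At 0: r ∧ ◇r is false, so ¬(r ∧ ◇r) is true.
  At 0: r is false, ◇r is false, so r ∧ ◇r is false.
    At 0: ◇r requires r at some successor in {0, 1}.
      At 0: r is false.
      At 1: r is false.
    So ◇r is false at 0.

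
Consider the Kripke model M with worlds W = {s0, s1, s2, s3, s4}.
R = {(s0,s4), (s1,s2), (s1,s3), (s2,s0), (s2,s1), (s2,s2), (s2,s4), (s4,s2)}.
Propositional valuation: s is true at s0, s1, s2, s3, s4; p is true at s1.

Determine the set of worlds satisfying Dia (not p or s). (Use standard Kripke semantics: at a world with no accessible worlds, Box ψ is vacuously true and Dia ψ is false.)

s0, s1, s2, s4

Recall that Dia ψ holds at a world iff ψ holds at some accessible world.
Let φ = Dia (not p or s). Evaluate φ at each world:
  s0 (successors {s4}): φ is true.
  s1 (successors {s2, s3}): φ is true.
  s2 (successors {s0, s1, s2, s4}): φ is true.
  s3 (successors ∅): φ is false.
  s4 (successors {s2}): φ is true.
For instance, at s0:
  At s0: Dia (not p or s) requires not p or s at some successor in {s4}.
    not p or s holds at s4, so Dia (not p or s) is true at s0.
Satisfying worlds: {s0, s1, s2, s4}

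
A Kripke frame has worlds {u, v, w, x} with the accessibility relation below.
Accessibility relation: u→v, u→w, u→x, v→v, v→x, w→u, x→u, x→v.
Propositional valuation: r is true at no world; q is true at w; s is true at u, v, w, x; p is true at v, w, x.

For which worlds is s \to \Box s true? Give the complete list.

u, v, w, x

Let φ = s \to \Box s. Evaluate φ at each world:
  u (successors {v, w, x}): φ is true.
  v (successors {v, x}): φ is true.
  w (successors {u}): φ is true.
  x (successors {u, v}): φ is true.
For instance, at u:
  At u: s is true, \Box s is true, so s \to \Box s is true.
    At u: \Box s requires s at every successor {v, w, x}.
      At v: s is true.
      At w: s is true.
      At x: s is true.
    So \Box s is true at u.
Satisfying worlds: {u, v, w, x}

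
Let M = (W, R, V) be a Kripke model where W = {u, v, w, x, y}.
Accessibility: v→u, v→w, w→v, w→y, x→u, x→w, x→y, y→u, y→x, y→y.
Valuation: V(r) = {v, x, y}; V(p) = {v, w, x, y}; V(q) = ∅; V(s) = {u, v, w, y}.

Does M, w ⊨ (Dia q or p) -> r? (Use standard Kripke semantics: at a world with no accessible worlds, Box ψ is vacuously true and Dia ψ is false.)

No

At w: Dia q or p is true, r is false, so (Dia q or p) -> r is false.
  At w: Dia q is false, p is true, so Dia q or p is true.
    At w: Dia q requires q at some successor in {v, y}.
      At v: q is false.
      At y: q is false.
    So Dia q is false at w.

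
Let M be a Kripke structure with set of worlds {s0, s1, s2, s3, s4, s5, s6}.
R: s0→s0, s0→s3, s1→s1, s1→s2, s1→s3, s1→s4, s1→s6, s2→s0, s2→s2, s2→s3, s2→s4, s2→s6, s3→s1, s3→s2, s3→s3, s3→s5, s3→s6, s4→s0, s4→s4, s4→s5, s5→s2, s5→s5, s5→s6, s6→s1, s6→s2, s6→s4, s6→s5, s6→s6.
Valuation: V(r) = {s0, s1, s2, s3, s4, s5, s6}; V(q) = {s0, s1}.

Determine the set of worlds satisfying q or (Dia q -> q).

s0, s1, s5

Let φ = q or (Dia q -> q). Evaluate φ at each world:
  s0 (successors {s0, s3}): φ is true.
  s1 (successors {s1, s2, s3, s4, s6}): φ is true.
  s2 (successors {s0, s2, s3, s4, s6}): φ is false.
  s3 (successors {s1, s2, s3, s5, s6}): φ is false.
  s4 (successors {s0, s4, s5}): φ is false.
  s5 (successors {s2, s5, s6}): φ is true.
  s6 (successors {s1, s2, s4, s5, s6}): φ is false.
For instance, at s2:
  At s2: q is false, Dia q -> q is false, so q or (Dia q -> q) is false.
    At s2: Dia q is true, q is false, so Dia q -> q is false.
      At s2: Dia q requires q at some successor in {s0, s2, s3, s4, s6}.
        q holds at s0, so Dia q is true at s2.
Satisfying worlds: {s0, s1, s5}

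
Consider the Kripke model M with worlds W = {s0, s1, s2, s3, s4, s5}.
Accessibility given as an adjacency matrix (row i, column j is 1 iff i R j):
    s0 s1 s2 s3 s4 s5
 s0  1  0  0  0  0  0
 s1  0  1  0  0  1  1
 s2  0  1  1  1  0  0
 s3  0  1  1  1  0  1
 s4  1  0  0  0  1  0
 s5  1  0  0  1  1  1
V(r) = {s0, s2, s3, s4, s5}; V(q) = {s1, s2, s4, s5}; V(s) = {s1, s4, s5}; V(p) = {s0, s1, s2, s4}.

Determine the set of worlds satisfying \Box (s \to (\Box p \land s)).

s0, s4

Recall that \Box ψ holds at a world iff ψ holds at every accessible world, and \Diamond ψ holds iff ψ holds at some accessible world.
Let φ = \Box (s \to (\Box p \land s)). Evaluate φ at each world:
  s0 (successors {s0}): φ is true.
  s1 (successors {s1, s4, s5}): φ is false.
  s2 (successors {s1, s2, s3}): φ is false.
  s3 (successors {s1, s2, s3, s5}): φ is false.
  s4 (successors {s0, s4}): φ is true.
  s5 (successors {s0, s3, s4, s5}): φ is false.
For instance, at s0:
  At s0: \Box (s \to (\Box p \land s)) requires s \to (\Box p \land s) at every successor {s0}.
      At s0: s is false, \Box p \land s is false, so s \to (\Box p \land s) is true.
  So \Box (s \to (\Box p \land s)) is true at s0.
Satisfying worlds: {s0, s4}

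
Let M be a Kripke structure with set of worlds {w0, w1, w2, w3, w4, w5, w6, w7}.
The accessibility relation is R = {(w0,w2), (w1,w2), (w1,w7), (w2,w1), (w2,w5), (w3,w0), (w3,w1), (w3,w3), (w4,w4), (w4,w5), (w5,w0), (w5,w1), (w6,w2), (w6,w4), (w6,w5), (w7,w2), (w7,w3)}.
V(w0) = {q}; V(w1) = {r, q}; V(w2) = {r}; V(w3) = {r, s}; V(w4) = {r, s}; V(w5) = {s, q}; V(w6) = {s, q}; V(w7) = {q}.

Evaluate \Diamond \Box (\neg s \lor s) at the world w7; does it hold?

Yes

At w7: \Diamond \Box (\neg s \lor s) requires \Box (\neg s \lor s) at some successor in {w2, w3}.
  \Box (\neg s \lor s) holds at w2, so \Diamond \Box (\neg s \lor s) is true at w7.
    At w2: \Box (\neg s \lor s) requires \neg s \lor s at every successor {w1, w5}.
      At w1: \neg s \lor s is true.
      At w5: \neg s \lor s is true.
    So \Box (\neg s \lor s) is true at w2.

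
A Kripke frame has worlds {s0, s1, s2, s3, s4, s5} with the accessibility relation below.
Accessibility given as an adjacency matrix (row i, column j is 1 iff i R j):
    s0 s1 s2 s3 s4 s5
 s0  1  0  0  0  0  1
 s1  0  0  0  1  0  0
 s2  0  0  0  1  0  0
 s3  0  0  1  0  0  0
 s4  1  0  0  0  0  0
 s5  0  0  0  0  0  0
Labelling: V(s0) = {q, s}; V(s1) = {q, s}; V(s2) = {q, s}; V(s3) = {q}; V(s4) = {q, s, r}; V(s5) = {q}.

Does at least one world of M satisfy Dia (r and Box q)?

Recall that Box ψ holds at a world iff ψ holds at every accessible world, and Dia ψ holds iff ψ holds at some accessible world.
Let φ = Dia (r and Box q). Evaluate φ at each world:
  s0 (successors {s0, s5}): φ is false.
  s1 (successors {s3}): φ is false.
  s2 (successors {s3}): φ is false.
  s3 (successors {s2}): φ is false.
  s4 (successors {s0}): φ is false.
  s5 (successors ∅): φ is false.
For instance, at s1:
  At s1: Dia (r and Box q) requires r and Box q at some successor in {s3}.
    At s3: r and Box q is false.
  So Dia (r and Box q) is false at s1.

No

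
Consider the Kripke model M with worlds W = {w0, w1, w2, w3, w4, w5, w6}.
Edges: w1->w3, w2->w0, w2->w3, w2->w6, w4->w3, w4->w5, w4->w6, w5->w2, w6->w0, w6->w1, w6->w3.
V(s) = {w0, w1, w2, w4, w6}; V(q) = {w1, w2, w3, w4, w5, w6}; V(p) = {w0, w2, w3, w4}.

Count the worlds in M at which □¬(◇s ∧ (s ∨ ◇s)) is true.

4

Recall that □ψ holds at a world iff ψ holds at every accessible world, and ◇ψ holds iff ψ holds at some accessible world.
Let φ = □¬(◇s ∧ (s ∨ ◇s)). Evaluate φ at each world:
  w0 (successors ∅): φ is true.
  w1 (successors {w3}): φ is true.
  w2 (successors {w0, w3, w6}): φ is false.
  w3 (successors ∅): φ is true.
  w4 (successors {w3, w5, w6}): φ is false.
  w5 (successors {w2}): φ is false.
  w6 (successors {w0, w1, w3}): φ is true.
For instance, at w6:
  At w6: □¬(◇s ∧ (s ∨ ◇s)) requires ¬(◇s ∧ (s ∨ ◇s)) at every successor {w0, w1, w3}.
      At w0: ◇s ∧ (s ∨ ◇s) is false, so ¬(◇s ∧ (s ∨ ◇s)) is true.
      At w1: ◇s ∧ (s ∨ ◇s) is false, so ¬(◇s ∧ (s ∨ ◇s)) is true.
      At w3: ◇s ∧ (s ∨ ◇s) is false, so ¬(◇s ∧ (s ∨ ◇s)) is true.
  So □¬(◇s ∧ (s ∨ ◇s)) is true at w6.
Satisfying worlds: {w0, w1, w3, w6}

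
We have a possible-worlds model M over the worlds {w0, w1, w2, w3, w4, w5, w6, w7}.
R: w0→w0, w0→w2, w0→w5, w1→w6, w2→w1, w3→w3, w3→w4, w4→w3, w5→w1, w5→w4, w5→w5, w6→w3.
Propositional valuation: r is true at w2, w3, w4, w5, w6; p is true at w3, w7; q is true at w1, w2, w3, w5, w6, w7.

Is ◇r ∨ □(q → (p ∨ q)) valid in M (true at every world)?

Yes

Let φ = ◇r ∨ □(q → (p ∨ q)). Evaluate φ at each world:
  w0 (successors {w0, w2, w5}): φ is true.
  w1 (successors {w6}): φ is true.
  w2 (successors {w1}): φ is true.
  w3 (successors {w3, w4}): φ is true.
  w4 (successors {w3}): φ is true.
  w5 (successors {w1, w4, w5}): φ is true.
  w6 (successors {w3}): φ is true.
  w7 (successors ∅): φ is true.
For instance, at w4:
  At w4: ◇r is true, □(q → (p ∨ q)) is true, so ◇r ∨ □(q → (p ∨ q)) is true.
    At w4: ◇r requires r at some successor in {w3}.
      r holds at w3, so ◇r is true at w4.
    At w4: □(q → (p ∨ q)) requires q → (p ∨ q) at every successor {w3}.
      At w3: q → (p ∨ q) is true.
    So □(q → (p ∨ q)) is true at w4.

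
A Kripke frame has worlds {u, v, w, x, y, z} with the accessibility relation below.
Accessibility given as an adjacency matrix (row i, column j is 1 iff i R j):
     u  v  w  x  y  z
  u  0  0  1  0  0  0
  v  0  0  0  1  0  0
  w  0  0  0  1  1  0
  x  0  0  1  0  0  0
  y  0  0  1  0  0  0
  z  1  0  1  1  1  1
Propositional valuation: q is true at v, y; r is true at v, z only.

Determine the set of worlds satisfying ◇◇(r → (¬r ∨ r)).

u, v, w, x, y, z

Let φ = ◇◇(r → (¬r ∨ r)). Evaluate φ at each world:
  u (successors {w}): φ is true.
  v (successors {x}): φ is true.
  w (successors {x, y}): φ is true.
  x (successors {w}): φ is true.
  y (successors {w}): φ is true.
  z (successors {u, w, x, y, z}): φ is true.
For instance, at u:
  At u: ◇◇(r → (¬r ∨ r)) requires ◇(r → (¬r ∨ r)) at some successor in {w}.
    ◇(r → (¬r ∨ r)) holds at w, so ◇◇(r → (¬r ∨ r)) is true at u.
      At w: ◇(r → (¬r ∨ r)) requires r → (¬r ∨ r) at some successor in {x, y}.
        r → (¬r ∨ r) holds at x, so ◇(r → (¬r ∨ r)) is true at w.
Satisfying worlds: {u, v, w, x, y, z}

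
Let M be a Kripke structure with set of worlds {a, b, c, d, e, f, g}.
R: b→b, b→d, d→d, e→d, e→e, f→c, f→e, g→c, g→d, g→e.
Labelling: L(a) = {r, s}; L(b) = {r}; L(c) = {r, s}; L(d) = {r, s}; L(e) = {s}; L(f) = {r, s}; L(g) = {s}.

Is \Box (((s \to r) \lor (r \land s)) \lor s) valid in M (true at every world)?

Let φ = \Box (((s \to r) \lor (r \land s)) \lor s). Evaluate φ at each world:
  a (successors ∅): φ is true.
  b (successors {b, d}): φ is true.
  c (successors ∅): φ is true.
  d (successors {d}): φ is true.
  e (successors {d, e}): φ is true.
  f (successors {c, e}): φ is true.
  g (successors {c, d, e}): φ is true.
For instance, at e:
  At e: \Box (((s \to r) \lor (r \land s)) \lor s) requires ((s \to r) \lor (r \land s)) \lor s at every successor {d, e}.
    At d: ((s \to r) \lor (r \land s)) \lor s is true.
    At e: ((s \to r) \lor (r \land s)) \lor s is true.
  So \Box (((s \to r) \lor (r \land s)) \lor s) is true at e.

Yes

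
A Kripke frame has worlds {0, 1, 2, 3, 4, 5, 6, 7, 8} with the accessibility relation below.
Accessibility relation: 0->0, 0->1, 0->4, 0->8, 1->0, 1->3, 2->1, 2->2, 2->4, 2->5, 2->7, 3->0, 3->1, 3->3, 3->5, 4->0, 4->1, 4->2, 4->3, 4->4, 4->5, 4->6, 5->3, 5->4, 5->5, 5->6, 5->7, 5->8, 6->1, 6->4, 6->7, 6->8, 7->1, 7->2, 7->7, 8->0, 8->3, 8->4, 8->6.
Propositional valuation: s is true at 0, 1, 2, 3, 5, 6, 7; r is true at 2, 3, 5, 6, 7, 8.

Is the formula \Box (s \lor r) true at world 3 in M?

At 3: \Box (s \lor r) requires s \lor r at every successor {0, 1, 3, 5}.
  At 0: s \lor r is true.
  At 1: s \lor r is true.
  At 3: s \lor r is true.
  At 5: s \lor r is true.
So \Box (s \lor r) is true at 3.

Yes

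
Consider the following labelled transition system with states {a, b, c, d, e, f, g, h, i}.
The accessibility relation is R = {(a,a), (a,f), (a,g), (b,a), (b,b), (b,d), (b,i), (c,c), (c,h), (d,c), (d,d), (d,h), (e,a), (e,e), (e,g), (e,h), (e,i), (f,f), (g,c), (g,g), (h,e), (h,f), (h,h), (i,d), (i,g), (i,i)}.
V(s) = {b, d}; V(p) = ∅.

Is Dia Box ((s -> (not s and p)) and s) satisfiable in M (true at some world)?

No

Let φ = Dia Box ((s -> (not s and p)) and s). Evaluate φ at each world:
  a (successors {a, f, g}): φ is false.
  b (successors {a, b, d, i}): φ is false.
  c (successors {c, h}): φ is false.
  d (successors {c, d, h}): φ is false.
  e (successors {a, e, g, h, i}): φ is false.
  f (successors {f}): φ is false.
  g (successors {c, g}): φ is false.
  h (successors {e, f, h}): φ is false.
  i (successors {d, g, i}): φ is false.
For instance, at i:
  At i: Dia Box ((s -> (not s and p)) and s) requires Box ((s -> (not s and p)) and s) at some successor in {d, g, i}.
    At d: Box ((s -> (not s and p)) and s) is false.
    At g: Box ((s -> (not s and p)) and s) is false.
    At i: Box ((s -> (not s and p)) and s) is false.
  So Dia Box ((s -> (not s and p)) and s) is false at i.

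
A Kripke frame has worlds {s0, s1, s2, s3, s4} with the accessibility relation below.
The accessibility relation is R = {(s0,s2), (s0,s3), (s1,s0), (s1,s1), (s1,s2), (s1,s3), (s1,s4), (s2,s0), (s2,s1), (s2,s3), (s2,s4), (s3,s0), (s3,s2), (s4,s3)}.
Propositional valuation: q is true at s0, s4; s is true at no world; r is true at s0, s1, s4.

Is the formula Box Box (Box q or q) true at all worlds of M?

Let φ = Box Box (Box q or q). Evaluate φ at each world:
  s0 (successors {s2, s3}): φ is false.
  s1 (successors {s0, s1, s2, s3, s4}): φ is false.
  s2 (successors {s0, s1, s3, s4}): φ is false.
  s3 (successors {s0, s2}): φ is false.
  s4 (successors {s3}): φ is false.
Detail at s0 (counterexample):
  At s0: Box Box (Box q or q) requires Box (Box q or q) at every successor {s2, s3}.
    Box (Box q or q) fails at s2, so Box Box (Box q or q) is false at s0.
      At s2: Box (Box q or q) requires Box q or q at every successor {s0, s1, s3, s4}.
        Box q or q fails at s1, so Box (Box q or q) is false at s2.

No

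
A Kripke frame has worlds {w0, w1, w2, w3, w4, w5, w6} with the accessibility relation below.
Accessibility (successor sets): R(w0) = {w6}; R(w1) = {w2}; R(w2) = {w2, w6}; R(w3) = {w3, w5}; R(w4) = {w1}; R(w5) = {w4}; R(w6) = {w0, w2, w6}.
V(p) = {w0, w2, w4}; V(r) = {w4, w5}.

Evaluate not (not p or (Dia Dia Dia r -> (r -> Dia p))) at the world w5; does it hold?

No

At w5: not p or (Dia Dia Dia r -> (r -> Dia p)) is true, so not (not p or (Dia Dia Dia r -> (r -> Dia p))) is false.
  At w5: not p is true, Dia Dia Dia r -> (r -> Dia p) is true, so not p or (Dia Dia Dia r -> (r -> Dia p)) is true.
    At w5: Dia Dia Dia r is false, r -> Dia p is true, so Dia Dia Dia r -> (r -> Dia p) is true.
      At w5: Dia Dia Dia r requires Dia Dia r at some successor in {w4}.
        At w4: Dia Dia r is false.
      So Dia Dia Dia r is false at w5.
      At w5: r is true, Dia p is true, so r -> Dia p is true.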